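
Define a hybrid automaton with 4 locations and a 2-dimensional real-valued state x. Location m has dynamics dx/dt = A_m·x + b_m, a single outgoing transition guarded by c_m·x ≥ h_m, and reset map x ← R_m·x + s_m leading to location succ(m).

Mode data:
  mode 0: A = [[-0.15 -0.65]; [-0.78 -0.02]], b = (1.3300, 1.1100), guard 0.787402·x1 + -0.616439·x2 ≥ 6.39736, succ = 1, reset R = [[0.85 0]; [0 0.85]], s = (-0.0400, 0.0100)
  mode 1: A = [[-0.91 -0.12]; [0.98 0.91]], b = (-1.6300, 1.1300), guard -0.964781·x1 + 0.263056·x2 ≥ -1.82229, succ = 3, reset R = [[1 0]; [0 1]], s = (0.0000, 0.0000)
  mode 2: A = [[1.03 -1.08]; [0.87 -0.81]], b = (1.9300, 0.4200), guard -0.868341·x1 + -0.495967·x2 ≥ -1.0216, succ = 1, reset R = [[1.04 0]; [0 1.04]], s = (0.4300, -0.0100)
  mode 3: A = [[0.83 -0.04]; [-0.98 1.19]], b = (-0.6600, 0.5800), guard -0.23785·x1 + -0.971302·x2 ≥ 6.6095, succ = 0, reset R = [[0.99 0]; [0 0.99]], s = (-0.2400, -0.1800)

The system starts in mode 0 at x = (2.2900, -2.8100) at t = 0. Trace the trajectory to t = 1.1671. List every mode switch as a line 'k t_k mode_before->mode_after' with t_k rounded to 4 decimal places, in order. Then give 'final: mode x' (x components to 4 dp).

Mode 0: guard c·x = 6.3974 hit at Δt = 0.8621 (t = 0.8621), x⁻ = (4.8569, -4.1740) → reset → x⁺ = (4.0884, -3.5379), jump to mode 1
Mode 1: flow for 0.3050 to horizon, guard not reached → x = (2.7683, -3.0909)

1 0.8621 0->1
final: 1 2.7683 -3.0909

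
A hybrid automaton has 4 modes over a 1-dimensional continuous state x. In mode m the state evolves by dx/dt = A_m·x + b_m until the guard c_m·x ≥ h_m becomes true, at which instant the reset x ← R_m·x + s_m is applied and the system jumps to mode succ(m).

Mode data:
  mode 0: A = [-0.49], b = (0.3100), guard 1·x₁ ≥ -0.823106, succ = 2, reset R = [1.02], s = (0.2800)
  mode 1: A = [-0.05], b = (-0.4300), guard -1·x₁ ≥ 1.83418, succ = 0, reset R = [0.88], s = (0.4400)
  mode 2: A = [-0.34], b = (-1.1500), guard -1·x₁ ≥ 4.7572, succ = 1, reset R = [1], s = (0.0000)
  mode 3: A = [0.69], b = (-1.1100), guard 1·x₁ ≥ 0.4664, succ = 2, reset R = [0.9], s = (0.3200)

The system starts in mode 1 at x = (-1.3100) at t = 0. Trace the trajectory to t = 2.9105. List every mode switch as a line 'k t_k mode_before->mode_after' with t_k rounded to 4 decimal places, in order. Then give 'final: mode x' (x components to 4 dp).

Mode 1: guard c·x = 1.8342 hit at Δt = 1.4924 (t = 1.4924), x⁻ = (-1.8342) → reset → x⁺ = (-1.1741), jump to mode 0
Mode 0: guard c·x = -0.8231 hit at Δt = 0.4408 (t = 1.9332), x⁻ = (-0.8231) → reset → x⁺ = (-0.5596), jump to mode 2
Mode 2: flow for 0.9773 to horizon, guard not reached → x = (-1.3576)

1 1.4924 1->0
2 1.9332 0->2
final: 2 -1.3576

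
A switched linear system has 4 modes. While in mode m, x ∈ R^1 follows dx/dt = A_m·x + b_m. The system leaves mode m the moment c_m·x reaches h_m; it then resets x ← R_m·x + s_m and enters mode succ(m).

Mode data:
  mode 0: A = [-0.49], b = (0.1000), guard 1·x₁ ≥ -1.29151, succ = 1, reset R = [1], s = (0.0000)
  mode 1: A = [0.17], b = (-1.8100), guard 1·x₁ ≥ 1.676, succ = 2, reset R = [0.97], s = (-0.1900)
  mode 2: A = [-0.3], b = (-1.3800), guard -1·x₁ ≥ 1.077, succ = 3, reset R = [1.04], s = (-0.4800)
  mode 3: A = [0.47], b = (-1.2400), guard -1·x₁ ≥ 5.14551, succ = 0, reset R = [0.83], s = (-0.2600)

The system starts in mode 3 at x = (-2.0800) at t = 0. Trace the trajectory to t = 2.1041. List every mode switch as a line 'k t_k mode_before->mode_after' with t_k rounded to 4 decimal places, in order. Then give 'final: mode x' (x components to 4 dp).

Mode 3: guard c·x = 5.1455 hit at Δt = 1.0651 (t = 1.0651), x⁻ = (-5.1455) → reset → x⁺ = (-4.5308), jump to mode 0
Mode 0: flow for 1.0390 to horizon, guard not reached → x = (-2.6417)

1 1.0651 3->0
final: 0 -2.6417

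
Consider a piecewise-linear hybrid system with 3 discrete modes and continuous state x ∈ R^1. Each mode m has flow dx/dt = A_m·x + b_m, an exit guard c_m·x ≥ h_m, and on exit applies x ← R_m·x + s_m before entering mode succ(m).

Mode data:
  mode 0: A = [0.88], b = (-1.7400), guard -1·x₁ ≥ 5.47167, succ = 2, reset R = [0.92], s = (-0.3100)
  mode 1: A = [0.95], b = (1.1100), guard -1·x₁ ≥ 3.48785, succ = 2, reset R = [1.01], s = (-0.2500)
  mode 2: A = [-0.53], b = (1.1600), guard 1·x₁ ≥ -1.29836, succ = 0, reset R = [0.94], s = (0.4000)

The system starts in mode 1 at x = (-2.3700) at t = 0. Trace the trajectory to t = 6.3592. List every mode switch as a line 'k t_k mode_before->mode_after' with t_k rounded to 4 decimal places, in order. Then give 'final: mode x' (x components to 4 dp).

Mode 1: guard c·x = 3.4878 hit at Δt = 0.6923 (t = 0.6923), x⁻ = (-3.4878) → reset → x⁺ = (-3.7727), jump to mode 2
Mode 2: guard c·x = -1.2984 hit at Δt = 1.0118 (t = 1.7041), x⁻ = (-1.2984) → reset → x⁺ = (-0.8205), jump to mode 0
Mode 0: guard c·x = 5.4717 hit at Δt = 1.1128 (t = 2.8169), x⁻ = (-5.4717) → reset → x⁺ = (-5.3439), jump to mode 2
Mode 2: guard c·x = -1.2984 hit at Δt = 1.4532 (t = 4.2701), x⁻ = (-1.2984) → reset → x⁺ = (-0.8205), jump to mode 0
Mode 0: guard c·x = 5.4717 hit at Δt = 1.1128 (t = 5.3829), x⁻ = (-5.4717) → reset → x⁺ = (-5.3439), jump to mode 2
Mode 2: flow for 0.9763 to horizon, guard not reached → x = (-2.3011)

1 0.6923 1->2
2 1.7041 2->0
3 2.8169 0->2
4 4.2701 2->0
5 5.3829 0->2
final: 2 -2.3011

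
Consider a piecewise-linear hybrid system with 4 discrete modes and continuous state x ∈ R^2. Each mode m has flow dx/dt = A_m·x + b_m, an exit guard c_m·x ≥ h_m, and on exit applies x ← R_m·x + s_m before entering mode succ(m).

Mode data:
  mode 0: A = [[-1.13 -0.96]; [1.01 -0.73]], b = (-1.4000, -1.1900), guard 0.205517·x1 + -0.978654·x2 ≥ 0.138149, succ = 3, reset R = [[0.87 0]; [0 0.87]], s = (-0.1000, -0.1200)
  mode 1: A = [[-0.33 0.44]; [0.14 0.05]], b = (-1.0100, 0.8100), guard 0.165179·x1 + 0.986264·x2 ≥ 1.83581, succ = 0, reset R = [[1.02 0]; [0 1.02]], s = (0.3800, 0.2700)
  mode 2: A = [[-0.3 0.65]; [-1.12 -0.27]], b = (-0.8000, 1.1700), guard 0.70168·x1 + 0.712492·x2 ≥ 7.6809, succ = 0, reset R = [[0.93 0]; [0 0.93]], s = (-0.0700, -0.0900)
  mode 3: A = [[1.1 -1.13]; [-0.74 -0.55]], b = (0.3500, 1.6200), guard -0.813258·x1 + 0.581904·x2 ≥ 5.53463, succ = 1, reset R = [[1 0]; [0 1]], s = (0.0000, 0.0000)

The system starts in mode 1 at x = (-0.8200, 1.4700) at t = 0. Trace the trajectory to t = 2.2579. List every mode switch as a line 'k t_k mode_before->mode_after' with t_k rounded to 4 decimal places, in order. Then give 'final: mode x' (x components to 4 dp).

Mode 1: guard c·x = 1.8358 hit at Δt = 0.6734 (t = 0.6734), x⁻ = (-0.8039, 1.9960) → reset → x⁺ = (-0.4400, 2.3059), jump to mode 0
Mode 0: guard c·x = 0.1381 hit at Δt = 0.9180 (t = 1.5914), x⁻ = (-1.2961, -0.4133) → reset → x⁺ = (-1.2276, -0.4796), jump to mode 3
Mode 3: flow for 0.6665 to horizon, guard not reached → x = (-2.5436, 1.2887)

1 0.6734 1->0
2 1.5914 0->3
final: 3 -2.5436 1.2887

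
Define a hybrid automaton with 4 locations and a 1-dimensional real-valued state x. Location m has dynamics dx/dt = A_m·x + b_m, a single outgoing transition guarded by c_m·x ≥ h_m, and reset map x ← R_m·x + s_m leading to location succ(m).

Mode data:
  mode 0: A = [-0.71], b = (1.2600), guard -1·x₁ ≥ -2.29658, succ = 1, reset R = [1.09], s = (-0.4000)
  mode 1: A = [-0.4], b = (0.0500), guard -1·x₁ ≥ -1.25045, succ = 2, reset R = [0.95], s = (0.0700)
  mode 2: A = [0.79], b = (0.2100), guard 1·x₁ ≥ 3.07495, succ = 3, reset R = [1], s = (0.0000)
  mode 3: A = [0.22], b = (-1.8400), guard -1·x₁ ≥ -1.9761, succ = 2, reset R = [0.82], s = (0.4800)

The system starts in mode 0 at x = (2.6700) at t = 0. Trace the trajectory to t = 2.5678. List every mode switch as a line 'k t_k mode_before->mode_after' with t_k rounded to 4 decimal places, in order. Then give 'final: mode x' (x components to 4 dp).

1 0.7601 0->1
2 2.1702 1->2
final: 2 1.8202

Mode 0: guard c·x = -2.2966 hit at Δt = 0.7601 (t = 0.7601), x⁻ = (2.2966) → reset → x⁺ = (2.1033), jump to mode 1
Mode 1: guard c·x = -1.2505 hit at Δt = 1.4101 (t = 2.1702), x⁻ = (1.2505) → reset → x⁺ = (1.2579), jump to mode 2
Mode 2: flow for 0.3976 to horizon, guard not reached → x = (1.8202)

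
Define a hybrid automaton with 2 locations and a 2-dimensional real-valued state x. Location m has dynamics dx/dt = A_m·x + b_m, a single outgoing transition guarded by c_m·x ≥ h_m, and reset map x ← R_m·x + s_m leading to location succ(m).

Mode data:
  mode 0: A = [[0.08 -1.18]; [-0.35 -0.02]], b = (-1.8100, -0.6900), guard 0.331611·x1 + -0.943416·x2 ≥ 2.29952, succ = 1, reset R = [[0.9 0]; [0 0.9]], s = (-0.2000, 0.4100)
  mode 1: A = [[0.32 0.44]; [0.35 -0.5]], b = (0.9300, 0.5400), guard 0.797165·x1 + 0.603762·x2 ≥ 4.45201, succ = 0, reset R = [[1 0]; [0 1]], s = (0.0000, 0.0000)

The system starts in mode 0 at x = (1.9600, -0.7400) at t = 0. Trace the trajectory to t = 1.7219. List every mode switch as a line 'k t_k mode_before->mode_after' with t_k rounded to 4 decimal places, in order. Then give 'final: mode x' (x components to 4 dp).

1 0.8130 0->1
final: 1 2.6603 0.1464

Mode 0: guard c·x = 2.2995 hit at Δt = 0.8130 (t = 0.8130), x⁻ = (1.8267, -1.7953) → reset → x⁺ = (1.4441, -1.2058), jump to mode 1
Mode 1: flow for 0.9089 to horizon, guard not reached → x = (2.6603, 0.1464)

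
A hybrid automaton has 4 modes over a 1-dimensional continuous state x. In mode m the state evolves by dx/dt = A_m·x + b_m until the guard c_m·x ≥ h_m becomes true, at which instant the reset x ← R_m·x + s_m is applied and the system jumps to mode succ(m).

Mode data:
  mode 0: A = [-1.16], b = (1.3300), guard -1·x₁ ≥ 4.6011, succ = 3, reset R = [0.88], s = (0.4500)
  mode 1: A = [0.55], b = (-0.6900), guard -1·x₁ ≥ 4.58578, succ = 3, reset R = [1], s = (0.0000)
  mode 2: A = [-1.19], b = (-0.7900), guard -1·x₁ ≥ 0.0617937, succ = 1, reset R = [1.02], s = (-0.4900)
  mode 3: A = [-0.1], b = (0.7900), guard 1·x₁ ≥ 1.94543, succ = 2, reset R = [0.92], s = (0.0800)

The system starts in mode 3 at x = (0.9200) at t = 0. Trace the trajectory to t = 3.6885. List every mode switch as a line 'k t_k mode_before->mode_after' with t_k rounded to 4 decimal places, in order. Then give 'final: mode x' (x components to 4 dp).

Mode 3: guard c·x = 1.9454 hit at Δt = 1.5889 (t = 1.5889), x⁻ = (1.9454) → reset → x⁺ = (1.8698), jump to mode 2
Mode 2: guard c·x = 0.0618 hit at Δt = 1.2076 (t = 2.7965), x⁻ = (-0.0618) → reset → x⁺ = (-0.5530), jump to mode 1
Mode 1: flow for 0.8920 to horizon, guard not reached → x = (-1.6978)

1 1.5889 3->2
2 2.7965 2->1
final: 1 -1.6978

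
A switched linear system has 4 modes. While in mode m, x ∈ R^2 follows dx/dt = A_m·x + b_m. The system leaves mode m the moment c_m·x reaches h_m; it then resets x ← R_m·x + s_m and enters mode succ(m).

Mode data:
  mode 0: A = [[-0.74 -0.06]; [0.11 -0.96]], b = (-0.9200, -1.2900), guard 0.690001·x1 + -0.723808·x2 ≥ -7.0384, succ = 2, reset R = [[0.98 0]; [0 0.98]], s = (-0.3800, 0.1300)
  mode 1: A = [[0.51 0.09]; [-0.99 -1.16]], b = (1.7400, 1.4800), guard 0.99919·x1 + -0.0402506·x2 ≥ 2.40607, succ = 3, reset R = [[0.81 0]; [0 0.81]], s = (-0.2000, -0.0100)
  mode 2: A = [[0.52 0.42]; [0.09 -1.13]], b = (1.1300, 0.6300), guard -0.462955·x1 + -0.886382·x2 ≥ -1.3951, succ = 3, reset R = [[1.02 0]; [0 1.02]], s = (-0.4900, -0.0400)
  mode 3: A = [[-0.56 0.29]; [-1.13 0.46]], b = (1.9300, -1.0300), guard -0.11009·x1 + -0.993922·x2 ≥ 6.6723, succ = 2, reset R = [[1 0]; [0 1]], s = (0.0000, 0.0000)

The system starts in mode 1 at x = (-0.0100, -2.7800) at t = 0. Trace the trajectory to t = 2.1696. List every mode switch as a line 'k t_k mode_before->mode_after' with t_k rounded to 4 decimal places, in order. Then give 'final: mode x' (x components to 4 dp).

1 1.1054 1->3
final: 3 1.8205 -5.2394

Mode 1: guard c·x = 2.4061 hit at Δt = 1.1054 (t = 1.1054), x⁻ = (2.3816, -0.6561) → reset → x⁺ = (1.7291, -0.5415), jump to mode 3
Mode 3: flow for 1.0642 to horizon, guard not reached → x = (1.8205, -5.2394)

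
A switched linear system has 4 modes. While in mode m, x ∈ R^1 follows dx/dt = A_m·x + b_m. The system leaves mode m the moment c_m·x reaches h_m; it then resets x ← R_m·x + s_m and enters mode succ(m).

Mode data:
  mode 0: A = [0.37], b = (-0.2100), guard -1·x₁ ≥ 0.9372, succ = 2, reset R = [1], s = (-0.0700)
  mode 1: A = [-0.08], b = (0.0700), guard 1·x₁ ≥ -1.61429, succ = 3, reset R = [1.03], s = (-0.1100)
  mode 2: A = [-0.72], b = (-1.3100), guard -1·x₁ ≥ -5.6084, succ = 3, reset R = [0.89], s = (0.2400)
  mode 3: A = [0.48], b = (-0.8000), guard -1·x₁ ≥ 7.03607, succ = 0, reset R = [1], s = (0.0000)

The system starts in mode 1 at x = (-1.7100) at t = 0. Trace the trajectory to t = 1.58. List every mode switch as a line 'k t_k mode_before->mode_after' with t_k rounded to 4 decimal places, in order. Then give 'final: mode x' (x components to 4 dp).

1 0.4716 1->3
final: 3 -4.1885

Mode 1: guard c·x = -1.6143 hit at Δt = 0.4716 (t = 0.4716), x⁻ = (-1.6143) → reset → x⁺ = (-1.7727), jump to mode 3
Mode 3: flow for 1.1084 to horizon, guard not reached → x = (-4.1885)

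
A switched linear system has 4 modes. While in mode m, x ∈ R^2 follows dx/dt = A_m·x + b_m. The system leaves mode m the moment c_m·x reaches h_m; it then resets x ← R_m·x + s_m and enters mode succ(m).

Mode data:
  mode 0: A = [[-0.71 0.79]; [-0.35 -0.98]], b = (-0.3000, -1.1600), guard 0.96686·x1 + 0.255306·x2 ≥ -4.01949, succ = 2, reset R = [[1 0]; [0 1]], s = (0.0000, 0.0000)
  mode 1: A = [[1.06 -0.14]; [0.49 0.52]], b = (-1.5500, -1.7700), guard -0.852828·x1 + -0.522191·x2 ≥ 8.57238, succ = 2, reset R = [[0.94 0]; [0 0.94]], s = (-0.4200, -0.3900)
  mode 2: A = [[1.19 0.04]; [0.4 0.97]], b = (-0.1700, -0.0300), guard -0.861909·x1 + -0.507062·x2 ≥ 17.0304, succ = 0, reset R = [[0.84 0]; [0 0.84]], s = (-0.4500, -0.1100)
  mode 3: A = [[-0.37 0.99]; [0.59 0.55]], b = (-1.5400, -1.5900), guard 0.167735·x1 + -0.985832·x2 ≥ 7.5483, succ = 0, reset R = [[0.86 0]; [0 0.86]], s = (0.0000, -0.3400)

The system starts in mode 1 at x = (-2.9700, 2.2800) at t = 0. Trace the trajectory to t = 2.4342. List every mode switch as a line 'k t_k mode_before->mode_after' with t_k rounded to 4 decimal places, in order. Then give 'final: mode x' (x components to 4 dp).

1 0.8247 1->2
2 1.3090 2->0
final: 0 -7.5077 0.1173

Mode 1: guard c·x = 8.5724 hit at Δt = 0.8247 (t = 0.8247), x⁻ = (-9.3744, -1.1061) → reset → x⁺ = (-9.2320, -1.4298), jump to mode 2
Mode 2: guard c·x = 17.0304 hit at Δt = 0.4843 (t = 1.3090), x⁻ = (-16.6161, -5.3421) → reset → x⁺ = (-14.4076, -4.5974), jump to mode 0
Mode 0: flow for 1.1252 to horizon, guard not reached → x = (-7.5077, 0.1173)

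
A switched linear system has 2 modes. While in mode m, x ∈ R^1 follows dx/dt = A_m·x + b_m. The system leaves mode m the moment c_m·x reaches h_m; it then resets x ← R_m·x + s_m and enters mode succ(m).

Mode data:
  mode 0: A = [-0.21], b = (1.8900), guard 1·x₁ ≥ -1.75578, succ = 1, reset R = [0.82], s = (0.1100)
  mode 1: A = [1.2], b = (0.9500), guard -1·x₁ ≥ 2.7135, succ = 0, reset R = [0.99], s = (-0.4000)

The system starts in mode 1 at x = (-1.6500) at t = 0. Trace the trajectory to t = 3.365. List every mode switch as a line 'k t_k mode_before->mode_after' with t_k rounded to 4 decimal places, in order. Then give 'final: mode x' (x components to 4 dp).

1 0.6717 1->0
2 1.2271 0->1
3 2.2880 1->0
4 2.8434 0->1
final: 1 -1.7979

Mode 1: guard c·x = 2.7135 hit at Δt = 0.6717 (t = 0.6717), x⁻ = (-2.7135) → reset → x⁺ = (-3.0864), jump to mode 0
Mode 0: guard c·x = -1.7558 hit at Δt = 0.5554 (t = 1.2271), x⁻ = (-1.7558) → reset → x⁺ = (-1.3297), jump to mode 1
Mode 1: guard c·x = 2.7135 hit at Δt = 1.0609 (t = 2.2880), x⁻ = (-2.7135) → reset → x⁺ = (-3.0864), jump to mode 0
Mode 0: guard c·x = -1.7558 hit at Δt = 0.5554 (t = 2.8434), x⁻ = (-1.7558) → reset → x⁺ = (-1.3297), jump to mode 1
Mode 1: flow for 0.5216 to horizon, guard not reached → x = (-1.7979)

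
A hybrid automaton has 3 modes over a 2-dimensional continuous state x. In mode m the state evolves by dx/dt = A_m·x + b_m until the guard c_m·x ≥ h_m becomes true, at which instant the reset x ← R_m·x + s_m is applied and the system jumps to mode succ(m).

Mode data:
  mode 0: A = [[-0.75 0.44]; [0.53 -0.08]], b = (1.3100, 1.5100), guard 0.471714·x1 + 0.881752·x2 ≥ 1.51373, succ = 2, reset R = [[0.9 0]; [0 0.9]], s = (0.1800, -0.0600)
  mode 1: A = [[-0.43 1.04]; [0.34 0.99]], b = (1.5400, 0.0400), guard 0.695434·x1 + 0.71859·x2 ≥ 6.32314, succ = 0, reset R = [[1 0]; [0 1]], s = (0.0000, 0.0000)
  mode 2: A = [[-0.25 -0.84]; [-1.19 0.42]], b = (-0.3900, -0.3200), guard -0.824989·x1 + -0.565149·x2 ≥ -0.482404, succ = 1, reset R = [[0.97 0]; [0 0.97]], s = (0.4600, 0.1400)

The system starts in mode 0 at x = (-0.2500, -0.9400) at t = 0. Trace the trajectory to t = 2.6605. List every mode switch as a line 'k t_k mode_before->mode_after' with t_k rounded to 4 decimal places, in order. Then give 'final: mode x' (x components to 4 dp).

1 1.2288 0->2
2 1.9418 2->1
final: 1 2.1467 1.5648

Mode 0: guard c·x = 1.5137 hit at Δt = 1.2288 (t = 1.2288), x⁻ = (1.0303, 1.1655) → reset → x⁺ = (1.1073, 0.9890), jump to mode 2
Mode 2: guard c·x = -0.4824 hit at Δt = 0.7130 (t = 1.9418), x⁻ = (0.3224, 0.3830) → reset → x⁺ = (0.7727, 0.5115), jump to mode 1
Mode 1: flow for 0.7187 to horizon, guard not reached → x = (2.1467, 1.5648)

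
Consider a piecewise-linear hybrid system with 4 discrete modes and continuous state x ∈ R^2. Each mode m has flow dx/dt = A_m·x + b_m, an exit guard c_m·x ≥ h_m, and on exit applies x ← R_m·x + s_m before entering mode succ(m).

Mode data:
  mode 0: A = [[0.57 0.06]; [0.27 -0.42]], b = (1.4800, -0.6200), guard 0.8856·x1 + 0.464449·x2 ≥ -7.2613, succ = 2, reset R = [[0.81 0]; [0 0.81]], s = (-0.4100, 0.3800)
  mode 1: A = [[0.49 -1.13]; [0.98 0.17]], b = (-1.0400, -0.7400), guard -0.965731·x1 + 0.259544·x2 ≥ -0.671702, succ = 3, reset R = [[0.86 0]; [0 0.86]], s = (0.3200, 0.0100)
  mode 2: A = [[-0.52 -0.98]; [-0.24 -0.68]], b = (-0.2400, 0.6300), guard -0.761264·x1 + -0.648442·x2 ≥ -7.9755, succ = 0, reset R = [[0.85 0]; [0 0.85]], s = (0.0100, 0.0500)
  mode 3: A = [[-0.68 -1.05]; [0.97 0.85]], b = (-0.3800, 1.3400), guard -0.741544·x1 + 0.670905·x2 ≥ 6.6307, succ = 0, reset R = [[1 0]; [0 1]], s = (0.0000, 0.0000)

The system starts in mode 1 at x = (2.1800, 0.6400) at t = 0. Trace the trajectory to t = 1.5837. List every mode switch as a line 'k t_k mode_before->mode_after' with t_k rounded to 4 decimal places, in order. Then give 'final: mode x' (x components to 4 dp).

Mode 1: guard c·x = -0.6717 hit at Δt = 0.7421 (t = 0.7421), x⁻ = (1.0965, 1.4919) → reset → x⁺ = (1.2630, 1.2930), jump to mode 3
Mode 3: flow for 0.8416 to horizon, guard not reached → x = (-1.5599, 4.4289)

1 0.7421 1->3
final: 3 -1.5599 4.4289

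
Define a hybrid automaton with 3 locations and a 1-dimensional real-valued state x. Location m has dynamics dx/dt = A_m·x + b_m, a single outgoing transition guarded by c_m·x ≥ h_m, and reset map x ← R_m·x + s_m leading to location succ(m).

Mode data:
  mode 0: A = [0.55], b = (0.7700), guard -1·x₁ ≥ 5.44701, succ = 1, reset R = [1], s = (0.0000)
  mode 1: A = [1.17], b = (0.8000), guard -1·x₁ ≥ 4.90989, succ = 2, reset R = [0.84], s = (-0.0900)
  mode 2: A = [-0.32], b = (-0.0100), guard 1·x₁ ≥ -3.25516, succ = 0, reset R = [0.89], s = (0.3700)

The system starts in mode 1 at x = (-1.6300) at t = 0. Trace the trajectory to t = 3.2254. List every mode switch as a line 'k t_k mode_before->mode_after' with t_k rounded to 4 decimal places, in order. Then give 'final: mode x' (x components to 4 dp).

Mode 1: guard c·x = 4.9099 hit at Δt = 1.2791 (t = 1.2791), x⁻ = (-4.9099) → reset → x⁺ = (-4.2143), jump to mode 2
Mode 2: guard c·x = -3.2552 hit at Δt = 0.8139 (t = 2.0930), x⁻ = (-3.2552) → reset → x⁺ = (-2.5271), jump to mode 0
Mode 0: flow for 1.1324 to horizon, guard not reached → x = (-3.5011)

1 1.2791 1->2
2 2.0930 2->0
final: 0 -3.5011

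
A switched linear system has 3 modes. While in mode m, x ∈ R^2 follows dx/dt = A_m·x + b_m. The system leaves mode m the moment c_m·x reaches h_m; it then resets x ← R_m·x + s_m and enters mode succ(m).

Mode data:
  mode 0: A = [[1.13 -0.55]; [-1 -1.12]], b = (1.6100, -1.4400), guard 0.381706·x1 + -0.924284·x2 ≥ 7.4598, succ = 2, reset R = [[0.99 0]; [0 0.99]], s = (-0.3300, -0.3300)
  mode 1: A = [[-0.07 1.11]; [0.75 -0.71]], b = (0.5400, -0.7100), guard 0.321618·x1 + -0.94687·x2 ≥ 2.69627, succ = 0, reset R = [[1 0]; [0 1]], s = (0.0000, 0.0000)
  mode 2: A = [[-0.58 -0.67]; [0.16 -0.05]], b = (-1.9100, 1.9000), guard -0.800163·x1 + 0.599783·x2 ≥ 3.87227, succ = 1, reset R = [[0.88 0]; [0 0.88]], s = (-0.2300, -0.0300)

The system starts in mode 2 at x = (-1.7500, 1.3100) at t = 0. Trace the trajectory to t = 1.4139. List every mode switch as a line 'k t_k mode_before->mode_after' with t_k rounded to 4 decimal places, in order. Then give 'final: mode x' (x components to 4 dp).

1 0.7466 2->1
final: 1 -1.7789 0.0343

Mode 2: guard c·x = 3.8723 hit at Δt = 0.7466 (t = 0.7466), x⁻ = (-3.0618, 2.3714) → reset → x⁺ = (-2.9244, 2.0569), jump to mode 1
Mode 1: flow for 0.6673 to horizon, guard not reached → x = (-1.7789, 0.0343)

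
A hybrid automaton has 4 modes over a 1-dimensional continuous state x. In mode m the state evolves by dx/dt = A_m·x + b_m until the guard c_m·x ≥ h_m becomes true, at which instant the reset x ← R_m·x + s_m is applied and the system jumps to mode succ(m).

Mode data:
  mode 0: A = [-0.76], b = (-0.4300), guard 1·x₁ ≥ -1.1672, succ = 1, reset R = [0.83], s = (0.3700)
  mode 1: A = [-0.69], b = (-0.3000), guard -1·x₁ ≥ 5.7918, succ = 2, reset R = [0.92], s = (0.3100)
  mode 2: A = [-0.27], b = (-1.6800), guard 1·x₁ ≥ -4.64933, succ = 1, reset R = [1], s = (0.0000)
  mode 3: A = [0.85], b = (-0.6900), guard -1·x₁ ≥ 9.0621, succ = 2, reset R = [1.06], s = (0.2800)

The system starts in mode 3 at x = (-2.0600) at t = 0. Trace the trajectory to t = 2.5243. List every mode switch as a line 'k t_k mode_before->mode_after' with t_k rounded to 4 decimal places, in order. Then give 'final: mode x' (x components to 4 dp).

1 1.4529 3->2
final: 2 -8.5462

Mode 3: guard c·x = 9.0621 hit at Δt = 1.4529 (t = 1.4529), x⁻ = (-9.0621) → reset → x⁺ = (-9.3258), jump to mode 2
Mode 2: flow for 1.0714 to horizon, guard not reached → x = (-8.5462)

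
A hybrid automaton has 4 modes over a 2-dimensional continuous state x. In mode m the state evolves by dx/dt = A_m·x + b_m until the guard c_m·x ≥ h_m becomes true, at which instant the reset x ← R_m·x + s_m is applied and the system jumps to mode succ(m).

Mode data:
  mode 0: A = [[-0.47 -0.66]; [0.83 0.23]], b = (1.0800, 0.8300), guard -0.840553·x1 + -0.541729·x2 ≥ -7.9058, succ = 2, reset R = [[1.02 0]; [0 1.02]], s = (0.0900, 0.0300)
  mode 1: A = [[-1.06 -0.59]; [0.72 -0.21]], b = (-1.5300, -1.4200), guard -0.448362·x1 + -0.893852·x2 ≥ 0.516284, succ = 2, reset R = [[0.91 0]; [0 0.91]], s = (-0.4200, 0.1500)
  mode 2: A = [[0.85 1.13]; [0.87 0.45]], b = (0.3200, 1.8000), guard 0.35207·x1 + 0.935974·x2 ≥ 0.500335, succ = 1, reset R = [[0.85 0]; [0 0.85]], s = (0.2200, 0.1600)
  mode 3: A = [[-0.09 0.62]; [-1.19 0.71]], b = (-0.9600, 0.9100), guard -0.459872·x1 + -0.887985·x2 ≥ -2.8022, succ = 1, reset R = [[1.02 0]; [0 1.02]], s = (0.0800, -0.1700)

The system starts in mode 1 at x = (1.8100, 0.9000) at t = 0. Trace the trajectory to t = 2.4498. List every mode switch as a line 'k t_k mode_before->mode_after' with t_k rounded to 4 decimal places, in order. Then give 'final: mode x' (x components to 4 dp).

1 1.0336 1->2
2 2.0100 2->1
final: 1 -1.0051 -0.0088

Mode 1: guard c·x = 0.5163 hit at Δt = 1.0336 (t = 1.0336), x⁻ = (-0.4565, -0.3486) → reset → x⁺ = (-0.8354, -0.1672), jump to mode 2
Mode 2: guard c·x = 0.5003 hit at Δt = 0.9764 (t = 2.0100), x⁻ = (-0.9698, 0.8994) → reset → x⁺ = (-0.6043, 0.9245), jump to mode 1
Mode 1: flow for 0.4398 to horizon, guard not reached → x = (-1.0051, -0.0088)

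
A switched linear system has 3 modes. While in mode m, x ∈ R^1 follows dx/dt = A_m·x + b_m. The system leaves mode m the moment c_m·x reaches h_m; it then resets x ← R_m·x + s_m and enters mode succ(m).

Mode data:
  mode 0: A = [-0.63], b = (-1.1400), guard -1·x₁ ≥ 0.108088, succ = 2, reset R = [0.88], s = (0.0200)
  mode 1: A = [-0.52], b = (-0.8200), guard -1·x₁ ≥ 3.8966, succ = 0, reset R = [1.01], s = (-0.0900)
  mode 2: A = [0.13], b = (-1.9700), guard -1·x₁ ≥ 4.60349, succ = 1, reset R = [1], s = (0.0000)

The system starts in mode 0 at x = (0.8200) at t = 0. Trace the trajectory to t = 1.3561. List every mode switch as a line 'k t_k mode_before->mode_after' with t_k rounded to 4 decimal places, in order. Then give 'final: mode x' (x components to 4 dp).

Mode 0: guard c·x = 0.1081 hit at Δt = 0.6910 (t = 0.6910), x⁻ = (-0.1081) → reset → x⁺ = (-0.0751), jump to mode 2
Mode 2: flow for 0.6651 to horizon, guard not reached → x = (-1.4505)

1 0.6910 0->2
final: 2 -1.4505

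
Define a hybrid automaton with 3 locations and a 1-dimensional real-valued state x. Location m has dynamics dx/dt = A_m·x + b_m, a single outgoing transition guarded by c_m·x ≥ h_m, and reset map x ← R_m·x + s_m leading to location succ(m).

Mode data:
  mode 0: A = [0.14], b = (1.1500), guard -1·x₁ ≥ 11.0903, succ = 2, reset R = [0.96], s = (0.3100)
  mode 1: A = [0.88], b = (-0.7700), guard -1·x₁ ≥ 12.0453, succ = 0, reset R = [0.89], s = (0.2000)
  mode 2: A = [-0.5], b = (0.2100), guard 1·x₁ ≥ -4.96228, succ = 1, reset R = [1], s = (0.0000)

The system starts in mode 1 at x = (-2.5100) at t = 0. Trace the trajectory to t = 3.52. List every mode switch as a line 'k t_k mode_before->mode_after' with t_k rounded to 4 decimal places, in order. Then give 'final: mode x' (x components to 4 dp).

Mode 1: guard c·x = 12.0453 hit at Δt = 1.5221 (t = 1.5221), x⁻ = (-12.0453) → reset → x⁺ = (-10.5203), jump to mode 0
Mode 0: guard c·x = 11.0903 hit at Δt = 1.5777 (t = 3.0998), x⁻ = (-11.0903) → reset → x⁺ = (-10.3367), jump to mode 2
Mode 2: flow for 0.4202 to horizon, guard not reached → x = (-8.2983)

1 1.5221 1->0
2 3.0998 0->2
final: 2 -8.2983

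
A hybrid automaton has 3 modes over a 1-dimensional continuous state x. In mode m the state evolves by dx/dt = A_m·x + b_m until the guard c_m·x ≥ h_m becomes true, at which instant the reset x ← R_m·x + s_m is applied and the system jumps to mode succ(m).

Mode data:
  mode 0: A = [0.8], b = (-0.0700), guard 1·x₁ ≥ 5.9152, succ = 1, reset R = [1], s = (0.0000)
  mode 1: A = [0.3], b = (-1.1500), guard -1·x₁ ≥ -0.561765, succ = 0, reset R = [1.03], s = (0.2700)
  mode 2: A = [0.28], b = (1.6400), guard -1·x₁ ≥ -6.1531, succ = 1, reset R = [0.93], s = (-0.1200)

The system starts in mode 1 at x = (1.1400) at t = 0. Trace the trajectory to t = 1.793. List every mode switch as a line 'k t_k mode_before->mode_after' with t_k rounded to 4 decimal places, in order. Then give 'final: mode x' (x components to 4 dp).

Mode 1: guard c·x = -0.5618 hit at Δt = 0.6483 (t = 0.6483), x⁻ = (0.5618) → reset → x⁺ = (0.8486), jump to mode 0
Mode 0: flow for 1.1447 to horizon, guard not reached → x = (1.9893)

1 0.6483 1->0
final: 0 1.9893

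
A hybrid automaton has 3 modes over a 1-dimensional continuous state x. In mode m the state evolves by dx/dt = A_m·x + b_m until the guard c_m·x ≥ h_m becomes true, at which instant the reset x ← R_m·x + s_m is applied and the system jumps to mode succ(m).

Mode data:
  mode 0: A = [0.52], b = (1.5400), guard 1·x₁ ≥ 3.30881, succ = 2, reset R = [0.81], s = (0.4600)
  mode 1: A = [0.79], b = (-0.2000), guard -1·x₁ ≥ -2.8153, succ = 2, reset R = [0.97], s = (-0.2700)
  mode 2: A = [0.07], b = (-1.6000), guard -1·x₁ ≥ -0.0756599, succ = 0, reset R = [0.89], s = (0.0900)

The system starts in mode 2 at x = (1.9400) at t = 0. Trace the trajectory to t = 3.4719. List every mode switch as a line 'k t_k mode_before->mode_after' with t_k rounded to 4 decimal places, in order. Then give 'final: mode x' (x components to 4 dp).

Mode 2: guard c·x = -0.0757 hit at Δt = 1.2197 (t = 1.2197), x⁻ = (0.0757) → reset → x⁺ = (0.1573), jump to mode 0
Mode 0: guard c·x = 3.3088 hit at Δt = 1.3430 (t = 2.5627), x⁻ = (3.3088) → reset → x⁺ = (3.1401), jump to mode 2
Mode 2: flow for 0.9092 to horizon, guard not reached → x = (1.8445)

1 1.2197 2->0
2 2.5627 0->2
final: 2 1.8445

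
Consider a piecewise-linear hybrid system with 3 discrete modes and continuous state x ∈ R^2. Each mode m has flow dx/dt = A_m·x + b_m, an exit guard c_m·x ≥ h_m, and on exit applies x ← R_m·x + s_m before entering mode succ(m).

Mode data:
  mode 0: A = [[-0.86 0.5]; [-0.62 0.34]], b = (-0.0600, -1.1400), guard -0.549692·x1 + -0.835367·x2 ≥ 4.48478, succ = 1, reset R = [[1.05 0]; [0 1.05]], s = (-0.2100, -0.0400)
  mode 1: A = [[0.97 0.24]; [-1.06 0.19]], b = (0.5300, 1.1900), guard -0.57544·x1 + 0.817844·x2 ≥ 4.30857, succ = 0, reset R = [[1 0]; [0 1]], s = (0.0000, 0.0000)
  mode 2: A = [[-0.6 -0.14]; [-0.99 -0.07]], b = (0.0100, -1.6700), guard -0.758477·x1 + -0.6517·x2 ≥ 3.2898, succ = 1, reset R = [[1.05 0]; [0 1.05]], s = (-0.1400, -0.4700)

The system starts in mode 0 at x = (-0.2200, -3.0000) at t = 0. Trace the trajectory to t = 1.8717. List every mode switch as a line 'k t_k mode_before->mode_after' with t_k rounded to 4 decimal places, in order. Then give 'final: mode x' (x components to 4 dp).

Mode 0: guard c·x = 4.4848 hit at Δt = 0.7866 (t = 0.7866), x⁻ = (-1.2512, -4.5453) → reset → x⁺ = (-1.5238, -4.8126), jump to mode 1
Mode 1: flow for 1.0851 to horizon, guard not reached → x = (-4.9562, -0.6856)

1 0.7866 0->1
final: 1 -4.9562 -0.6856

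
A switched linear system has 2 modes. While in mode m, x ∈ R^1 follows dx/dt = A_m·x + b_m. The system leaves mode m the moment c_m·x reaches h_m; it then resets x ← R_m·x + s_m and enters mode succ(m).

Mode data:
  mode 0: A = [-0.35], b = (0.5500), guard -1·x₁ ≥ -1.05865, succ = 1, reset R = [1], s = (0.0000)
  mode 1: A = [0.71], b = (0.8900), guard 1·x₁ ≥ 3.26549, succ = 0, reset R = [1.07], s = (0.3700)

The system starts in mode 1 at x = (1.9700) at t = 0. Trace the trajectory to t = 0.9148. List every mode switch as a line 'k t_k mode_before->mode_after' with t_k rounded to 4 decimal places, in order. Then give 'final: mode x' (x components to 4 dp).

Mode 1: guard c·x = 3.2655 hit at Δt = 0.4758 (t = 0.4758), x⁻ = (3.2655) → reset → x⁺ = (3.8641), jump to mode 0
Mode 0: flow for 0.4390 to horizon, guard not reached → x = (3.5375)

1 0.4758 1->0
final: 0 3.5375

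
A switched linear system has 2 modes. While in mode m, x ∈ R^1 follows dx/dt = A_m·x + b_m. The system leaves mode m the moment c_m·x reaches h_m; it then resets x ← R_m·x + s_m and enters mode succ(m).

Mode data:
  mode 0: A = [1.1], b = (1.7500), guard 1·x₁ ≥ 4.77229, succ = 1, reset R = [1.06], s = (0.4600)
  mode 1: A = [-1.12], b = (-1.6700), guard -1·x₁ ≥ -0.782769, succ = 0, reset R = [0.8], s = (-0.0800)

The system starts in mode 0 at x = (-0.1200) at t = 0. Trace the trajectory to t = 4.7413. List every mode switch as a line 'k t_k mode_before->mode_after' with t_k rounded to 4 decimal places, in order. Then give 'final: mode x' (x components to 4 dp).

1 1.3315 0->1
2 2.3367 1->0
3 3.3286 0->1
4 4.3338 1->0
final: 0 1.7550

Mode 0: guard c·x = 4.7723 hit at Δt = 1.3315 (t = 1.3315), x⁻ = (4.7723) → reset → x⁺ = (5.5186), jump to mode 1
Mode 1: guard c·x = -0.7828 hit at Δt = 1.0052 (t = 2.3367), x⁻ = (0.7828) → reset → x⁺ = (0.5462), jump to mode 0
Mode 0: guard c·x = 4.7723 hit at Δt = 0.9919 (t = 3.3286), x⁻ = (4.7723) → reset → x⁺ = (5.5186), jump to mode 1
Mode 1: guard c·x = -0.7828 hit at Δt = 1.0052 (t = 4.3338), x⁻ = (0.7828) → reset → x⁺ = (0.5462), jump to mode 0
Mode 0: flow for 0.4075 to horizon, guard not reached → x = (1.7550)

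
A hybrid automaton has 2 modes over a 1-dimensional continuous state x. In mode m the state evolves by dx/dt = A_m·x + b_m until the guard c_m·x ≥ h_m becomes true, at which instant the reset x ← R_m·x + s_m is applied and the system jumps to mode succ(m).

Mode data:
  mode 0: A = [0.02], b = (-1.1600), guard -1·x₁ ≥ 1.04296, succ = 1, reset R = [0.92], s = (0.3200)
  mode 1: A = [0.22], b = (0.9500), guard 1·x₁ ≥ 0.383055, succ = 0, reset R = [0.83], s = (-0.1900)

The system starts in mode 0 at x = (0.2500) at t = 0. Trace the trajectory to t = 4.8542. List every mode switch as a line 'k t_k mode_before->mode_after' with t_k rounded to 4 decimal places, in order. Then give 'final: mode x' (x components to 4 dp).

1 1.1071 0->1
2 2.2220 1->0
3 3.2235 0->1
4 4.3384 1->0
final: 0 -0.4721

Mode 0: guard c·x = 1.0430 hit at Δt = 1.1071 (t = 1.1071), x⁻ = (-1.0430) → reset → x⁺ = (-0.6395), jump to mode 1
Mode 1: guard c·x = 0.3831 hit at Δt = 1.1149 (t = 2.2220), x⁻ = (0.3831) → reset → x⁺ = (0.1279), jump to mode 0
Mode 0: guard c·x = 1.0430 hit at Δt = 1.0015 (t = 3.2235), x⁻ = (-1.0430) → reset → x⁺ = (-0.6395), jump to mode 1
Mode 1: guard c·x = 0.3831 hit at Δt = 1.1149 (t = 4.3384), x⁻ = (0.3831) → reset → x⁺ = (0.1279), jump to mode 0
Mode 0: flow for 0.5158 to horizon, guard not reached → x = (-0.4721)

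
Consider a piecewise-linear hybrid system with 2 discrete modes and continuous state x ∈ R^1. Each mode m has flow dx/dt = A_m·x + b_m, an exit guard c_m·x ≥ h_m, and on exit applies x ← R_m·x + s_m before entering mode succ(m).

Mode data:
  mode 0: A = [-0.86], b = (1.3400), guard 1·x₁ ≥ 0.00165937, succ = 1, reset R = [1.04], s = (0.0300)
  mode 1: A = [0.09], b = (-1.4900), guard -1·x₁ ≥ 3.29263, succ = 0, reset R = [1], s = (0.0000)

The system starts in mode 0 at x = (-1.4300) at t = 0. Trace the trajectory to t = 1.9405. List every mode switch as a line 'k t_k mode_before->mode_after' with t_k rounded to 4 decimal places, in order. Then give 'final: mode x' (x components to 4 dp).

1 0.7584 0->1
final: 1 -1.8231

Mode 0: guard c·x = 0.0017 hit at Δt = 0.7584 (t = 0.7584), x⁻ = (0.0017) → reset → x⁺ = (0.0317), jump to mode 1
Mode 1: flow for 1.1821 to horizon, guard not reached → x = (-1.8231)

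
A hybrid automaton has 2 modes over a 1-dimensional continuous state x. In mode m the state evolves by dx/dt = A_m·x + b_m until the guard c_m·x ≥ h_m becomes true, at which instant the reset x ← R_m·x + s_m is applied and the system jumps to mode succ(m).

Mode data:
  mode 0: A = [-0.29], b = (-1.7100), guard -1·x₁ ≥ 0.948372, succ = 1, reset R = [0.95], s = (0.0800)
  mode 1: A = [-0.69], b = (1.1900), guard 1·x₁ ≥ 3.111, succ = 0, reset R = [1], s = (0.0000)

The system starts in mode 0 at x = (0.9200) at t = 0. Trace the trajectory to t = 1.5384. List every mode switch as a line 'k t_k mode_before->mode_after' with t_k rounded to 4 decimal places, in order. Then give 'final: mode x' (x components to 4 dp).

1 1.1046 0->1
final: 1 -0.1625

Mode 0: guard c·x = 0.9484 hit at Δt = 1.1046 (t = 1.1046), x⁻ = (-0.9484) → reset → x⁺ = (-0.8210), jump to mode 1
Mode 1: flow for 0.4338 to horizon, guard not reached → x = (-0.1625)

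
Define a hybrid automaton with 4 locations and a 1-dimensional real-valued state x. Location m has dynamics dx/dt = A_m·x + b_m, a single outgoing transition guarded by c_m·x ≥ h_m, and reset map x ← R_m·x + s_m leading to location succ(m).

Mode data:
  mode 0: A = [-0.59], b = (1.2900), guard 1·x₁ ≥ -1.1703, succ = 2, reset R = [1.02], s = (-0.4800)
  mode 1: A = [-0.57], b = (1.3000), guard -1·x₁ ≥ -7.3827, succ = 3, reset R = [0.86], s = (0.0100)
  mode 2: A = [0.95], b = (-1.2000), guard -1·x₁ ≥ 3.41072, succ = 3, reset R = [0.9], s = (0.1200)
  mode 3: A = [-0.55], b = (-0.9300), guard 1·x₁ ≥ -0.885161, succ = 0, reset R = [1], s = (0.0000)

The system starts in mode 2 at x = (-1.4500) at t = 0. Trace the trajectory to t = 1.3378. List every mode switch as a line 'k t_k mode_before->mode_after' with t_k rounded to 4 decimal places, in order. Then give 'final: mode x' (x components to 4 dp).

1 0.5725 2->3
final: 3 -2.5172

Mode 2: guard c·x = 3.4107 hit at Δt = 0.5725 (t = 0.5725), x⁻ = (-3.4107) → reset → x⁺ = (-2.9496), jump to mode 3
Mode 3: flow for 0.7653 to horizon, guard not reached → x = (-2.5172)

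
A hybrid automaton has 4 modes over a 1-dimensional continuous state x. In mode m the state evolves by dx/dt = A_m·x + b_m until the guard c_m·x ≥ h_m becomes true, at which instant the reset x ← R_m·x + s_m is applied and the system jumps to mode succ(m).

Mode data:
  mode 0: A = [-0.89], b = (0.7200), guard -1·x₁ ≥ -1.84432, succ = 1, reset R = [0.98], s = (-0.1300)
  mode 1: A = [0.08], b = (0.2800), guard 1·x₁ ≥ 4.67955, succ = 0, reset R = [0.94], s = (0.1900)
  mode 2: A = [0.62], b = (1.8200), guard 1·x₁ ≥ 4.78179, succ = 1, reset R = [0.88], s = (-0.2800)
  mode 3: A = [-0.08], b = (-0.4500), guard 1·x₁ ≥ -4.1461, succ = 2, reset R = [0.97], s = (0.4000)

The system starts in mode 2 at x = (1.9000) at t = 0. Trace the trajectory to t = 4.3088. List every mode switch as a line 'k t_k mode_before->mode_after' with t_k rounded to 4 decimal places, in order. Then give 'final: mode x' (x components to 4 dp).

1 0.7540 2->1
2 1.9588 1->0
3 3.4138 0->1
final: 1 2.0617

Mode 2: guard c·x = 4.7818 hit at Δt = 0.7540 (t = 0.7540), x⁻ = (4.7818) → reset → x⁺ = (3.9280), jump to mode 1
Mode 1: guard c·x = 4.6795 hit at Δt = 1.2048 (t = 1.9588), x⁻ = (4.6795) → reset → x⁺ = (4.5888), jump to mode 0
Mode 0: guard c·x = -1.8443 hit at Δt = 1.4550 (t = 3.4138), x⁻ = (1.8443) → reset → x⁺ = (1.6774), jump to mode 1
Mode 1: flow for 0.8950 to horizon, guard not reached → x = (2.0617)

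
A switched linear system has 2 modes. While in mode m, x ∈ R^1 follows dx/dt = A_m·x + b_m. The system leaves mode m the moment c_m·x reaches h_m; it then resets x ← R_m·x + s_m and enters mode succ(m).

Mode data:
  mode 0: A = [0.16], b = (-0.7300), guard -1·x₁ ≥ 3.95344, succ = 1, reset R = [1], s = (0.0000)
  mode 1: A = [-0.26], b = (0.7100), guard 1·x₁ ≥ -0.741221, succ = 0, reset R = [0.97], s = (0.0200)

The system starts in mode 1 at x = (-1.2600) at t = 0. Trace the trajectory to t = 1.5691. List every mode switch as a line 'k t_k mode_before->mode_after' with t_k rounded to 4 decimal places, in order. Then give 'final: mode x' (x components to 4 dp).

1 0.5356 1->0
final: 0 -1.6451

Mode 1: guard c·x = -0.7412 hit at Δt = 0.5356 (t = 0.5356), x⁻ = (-0.7412) → reset → x⁺ = (-0.6990), jump to mode 0
Mode 0: flow for 1.0335 to horizon, guard not reached → x = (-1.6451)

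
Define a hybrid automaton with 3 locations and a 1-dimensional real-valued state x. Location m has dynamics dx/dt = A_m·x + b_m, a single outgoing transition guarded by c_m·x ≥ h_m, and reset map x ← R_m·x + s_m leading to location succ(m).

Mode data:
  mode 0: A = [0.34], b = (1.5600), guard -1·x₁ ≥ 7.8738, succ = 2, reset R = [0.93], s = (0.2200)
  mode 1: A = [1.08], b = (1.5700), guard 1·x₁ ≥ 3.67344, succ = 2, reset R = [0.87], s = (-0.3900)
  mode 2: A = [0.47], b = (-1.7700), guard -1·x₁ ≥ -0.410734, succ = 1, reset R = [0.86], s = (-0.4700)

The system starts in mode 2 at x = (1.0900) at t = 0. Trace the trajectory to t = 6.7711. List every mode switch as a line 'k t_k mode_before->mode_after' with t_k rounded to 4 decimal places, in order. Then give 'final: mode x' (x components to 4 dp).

Mode 2: guard c·x = -0.4107 hit at Δt = 0.4813 (t = 0.4813), x⁻ = (0.4107) → reset → x⁺ = (-0.1168), jump to mode 1
Mode 1: guard c·x = 3.6734 hit at Δt = 1.2446 (t = 1.7259), x⁻ = (3.6734) → reset → x⁺ = (2.8059), jump to mode 2
Mode 2: guard c·x = -0.4107 hit at Δt = 2.6623 (t = 4.3882), x⁻ = (0.4107) → reset → x⁺ = (-0.1168), jump to mode 1
Mode 1: guard c·x = 3.6734 hit at Δt = 1.2446 (t = 5.6328), x⁻ = (3.6734) → reset → x⁺ = (2.8059), jump to mode 2
Mode 2: flow for 1.1383 to horizon, guard not reached → x = (2.1267)

1 0.4813 2->1
2 1.7259 1->2
3 4.3882 2->1
4 5.6328 1->2
final: 2 2.1267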